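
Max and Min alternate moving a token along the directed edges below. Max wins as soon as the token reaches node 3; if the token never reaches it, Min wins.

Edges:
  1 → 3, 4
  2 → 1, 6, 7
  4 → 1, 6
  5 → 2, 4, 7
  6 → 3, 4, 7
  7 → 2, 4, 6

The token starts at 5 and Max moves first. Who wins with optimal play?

Track states (vertex, player-to-move).
A0 = {(3,Max), (3,Min)}
A1: add {(1,Max), (6,Max)}.
A2: add {(4,Min)}.
A3: add {(5,Max), (7,Max)}.
(5,Max) ∈ A3 ⇒ Max forces the target.

Max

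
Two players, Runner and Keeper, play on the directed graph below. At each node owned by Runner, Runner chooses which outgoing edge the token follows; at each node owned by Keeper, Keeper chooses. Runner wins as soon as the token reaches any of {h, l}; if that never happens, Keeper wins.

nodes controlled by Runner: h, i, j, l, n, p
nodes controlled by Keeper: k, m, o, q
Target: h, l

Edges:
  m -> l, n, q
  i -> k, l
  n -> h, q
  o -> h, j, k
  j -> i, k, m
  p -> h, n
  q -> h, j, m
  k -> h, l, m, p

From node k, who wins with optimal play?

Keeper

A0 = {h, l}
A1: add {i, n, p} — i (Runner) has i→l; n (Runner) has n→h; p (Runner) has p→h.
A2: add {j} — j (Runner) has j→i.
A3 = A2; e.g. k (Keeper) can still go to m. Fixed point.
k never enters the attractor, so Keeper can avoid the target forever.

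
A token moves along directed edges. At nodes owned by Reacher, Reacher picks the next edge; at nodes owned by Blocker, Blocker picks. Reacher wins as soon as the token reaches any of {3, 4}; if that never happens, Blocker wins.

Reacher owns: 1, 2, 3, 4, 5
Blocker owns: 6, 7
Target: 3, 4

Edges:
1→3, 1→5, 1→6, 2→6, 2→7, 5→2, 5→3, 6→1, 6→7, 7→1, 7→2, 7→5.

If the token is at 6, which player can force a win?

A0 = {3, 4}
A1: add {1, 5} — 1 (Reacher) has 1→3; 5 (Reacher) has 5→3.
A2 = A1; e.g. 2 (Reacher) has no edge into A1. Fixed point.
6 never enters the attractor, so Blocker can avoid the target forever.

Blocker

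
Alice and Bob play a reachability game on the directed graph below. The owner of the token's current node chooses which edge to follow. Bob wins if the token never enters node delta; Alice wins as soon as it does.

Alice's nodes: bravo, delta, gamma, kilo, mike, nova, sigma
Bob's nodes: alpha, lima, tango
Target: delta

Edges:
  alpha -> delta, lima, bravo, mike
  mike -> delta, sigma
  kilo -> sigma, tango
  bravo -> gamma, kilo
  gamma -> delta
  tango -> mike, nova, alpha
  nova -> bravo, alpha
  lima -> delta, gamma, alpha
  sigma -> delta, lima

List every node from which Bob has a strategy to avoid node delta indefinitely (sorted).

A0 = {delta}
A1: add {gamma, mike, sigma} — sigma (Alice) has sigma→delta; gamma (Alice) has gamma→delta; mike (Alice) has mike→delta.
A2: add {bravo, kilo} — bravo (Alice) has bravo→gamma; kilo (Alice) has kilo→sigma.
A3: add {nova} — nova (Alice) has nova→bravo.
A4 = A3; e.g. lima (Bob) can still go to alpha. Fixed point.
Alice's attractor = {bravo, delta, gamma, kilo, mike, nova, sigma}; Bob avoids the target exactly from the complement.

alpha, lima, tango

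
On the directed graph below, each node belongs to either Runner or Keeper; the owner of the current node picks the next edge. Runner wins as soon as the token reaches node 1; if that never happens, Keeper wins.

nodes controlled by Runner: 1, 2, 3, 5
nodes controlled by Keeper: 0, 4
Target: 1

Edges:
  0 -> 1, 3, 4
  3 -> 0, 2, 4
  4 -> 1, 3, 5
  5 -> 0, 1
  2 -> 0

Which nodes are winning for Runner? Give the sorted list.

1, 5

A0 = {1}
A1: add {5} — 5 (Runner) has 5→1.
A2 = A1; e.g. 0 (Keeper) can still go to 3. Fixed point.
Runner's winning region = {1, 5}.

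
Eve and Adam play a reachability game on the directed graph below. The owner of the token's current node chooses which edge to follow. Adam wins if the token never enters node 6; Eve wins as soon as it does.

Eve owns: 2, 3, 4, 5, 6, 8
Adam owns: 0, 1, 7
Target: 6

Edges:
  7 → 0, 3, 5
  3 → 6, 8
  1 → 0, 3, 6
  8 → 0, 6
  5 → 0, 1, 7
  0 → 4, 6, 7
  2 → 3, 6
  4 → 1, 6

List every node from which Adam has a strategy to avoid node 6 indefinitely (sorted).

0, 1, 5, 7

A0 = {6}
A1: add {2, 3, 4, 8} — 2 (Eve) has 2→6; 3 (Eve) has 3→6; 4 (Eve) has 4→6; 8 (Eve) has 8→6.
A2 = A1; e.g. 0 (Adam) can still go to 7. Fixed point.
Eve's attractor = {2, 3, 4, 6, 8}; Adam avoids the target exactly from the complement.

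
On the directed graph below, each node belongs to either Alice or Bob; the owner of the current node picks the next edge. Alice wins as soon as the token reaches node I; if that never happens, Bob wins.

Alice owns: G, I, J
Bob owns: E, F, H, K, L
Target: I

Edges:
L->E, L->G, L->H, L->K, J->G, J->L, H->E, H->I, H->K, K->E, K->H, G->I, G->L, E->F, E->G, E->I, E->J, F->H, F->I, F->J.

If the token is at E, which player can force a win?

Bob

A0 = {I}
A1: add {G} — G (Alice) has G→I.
A2: add {J} — J (Alice) has J→G.
A3 = A2; e.g. E (Bob) can still go to F. Fixed point.
E never enters the attractor, so Bob can avoid the target forever.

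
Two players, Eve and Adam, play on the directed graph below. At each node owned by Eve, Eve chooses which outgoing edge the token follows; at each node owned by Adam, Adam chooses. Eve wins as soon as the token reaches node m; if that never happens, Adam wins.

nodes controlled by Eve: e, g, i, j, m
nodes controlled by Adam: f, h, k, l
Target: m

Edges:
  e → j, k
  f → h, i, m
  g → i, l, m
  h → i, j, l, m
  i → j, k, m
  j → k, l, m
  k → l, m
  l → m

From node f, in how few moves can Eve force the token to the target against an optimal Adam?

3

A0 = {m}
A1: add {g, i, j, l} — g (Eve) has g→m; i (Eve) has i→m; j (Eve) has j→m; l (Adam): all of {m} already in.
A2: add {e, h, k} — e (Eve) has e→j; h (Adam): all of {i, j, l, m} already in; k (Adam): all of {l, m} already in.
A3: add {f} — f (Adam): all of {h, i, m} already in.
A3 = all vertices. Fixed point.
f enters the attractor at level 3, so Eve can force the target in 3 moves from there.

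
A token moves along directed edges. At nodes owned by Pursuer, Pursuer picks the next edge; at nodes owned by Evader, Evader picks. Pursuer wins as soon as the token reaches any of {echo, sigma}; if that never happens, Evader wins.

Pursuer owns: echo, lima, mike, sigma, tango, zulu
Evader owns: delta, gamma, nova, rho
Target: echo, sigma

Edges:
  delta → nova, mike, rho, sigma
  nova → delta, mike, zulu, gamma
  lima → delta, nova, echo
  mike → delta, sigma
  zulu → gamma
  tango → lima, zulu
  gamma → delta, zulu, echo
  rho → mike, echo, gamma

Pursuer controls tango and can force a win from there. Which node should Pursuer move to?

A0 = {echo, sigma}
A1: add {lima, mike} — lima (Pursuer) has lima→echo; mike (Pursuer) has mike→sigma.
A2: add {tango} — tango (Pursuer) has tango→lima.
A3 = A2; e.g. delta (Evader) can still go to nova. Fixed point.
From tango, successor lima is in the attractor (rank 1); the other successor zulu is not.

lima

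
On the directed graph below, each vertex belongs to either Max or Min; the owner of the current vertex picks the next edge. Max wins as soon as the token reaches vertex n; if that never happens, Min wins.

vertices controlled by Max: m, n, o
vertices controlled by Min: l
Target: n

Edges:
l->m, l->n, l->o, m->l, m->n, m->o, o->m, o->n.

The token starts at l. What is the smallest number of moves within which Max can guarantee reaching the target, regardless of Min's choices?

2

A0 = {n}
A1: add {m, o} — m (Max) has m→n; o (Max) has o→n.
A2: add {l} — l (Min): all of {m, n, o} already in.
A2 = all vertices. Fixed point.
l enters the attractor at level 2, so Max can force the target in 2 moves from there.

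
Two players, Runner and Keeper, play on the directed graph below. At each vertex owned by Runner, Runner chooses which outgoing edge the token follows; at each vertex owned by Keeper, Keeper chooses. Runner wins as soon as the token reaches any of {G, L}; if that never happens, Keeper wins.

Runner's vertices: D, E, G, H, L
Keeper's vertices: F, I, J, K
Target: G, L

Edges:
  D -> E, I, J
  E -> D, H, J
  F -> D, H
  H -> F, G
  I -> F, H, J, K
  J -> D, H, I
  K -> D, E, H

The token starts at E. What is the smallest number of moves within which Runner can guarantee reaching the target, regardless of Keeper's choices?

2

A0 = {G, L}
A1: add {H} — H (Runner) has H→G.
A2: add {E} — E (Runner) has E→H.
E enters the attractor at level 2, so Runner can force the target in 2 moves from there.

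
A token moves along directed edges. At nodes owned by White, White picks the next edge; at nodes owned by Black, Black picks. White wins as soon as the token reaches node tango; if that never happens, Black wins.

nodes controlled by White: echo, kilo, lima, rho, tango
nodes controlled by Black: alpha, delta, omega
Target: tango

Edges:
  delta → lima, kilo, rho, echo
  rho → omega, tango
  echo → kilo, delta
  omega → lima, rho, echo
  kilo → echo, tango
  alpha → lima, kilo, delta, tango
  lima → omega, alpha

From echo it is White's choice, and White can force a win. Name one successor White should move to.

A0 = {tango}
A1: add {kilo, rho} — kilo (White) has kilo→tango; rho (White) has rho→tango.
A2: add {echo} — echo (White) has echo→kilo.
A3 = A2; e.g. omega (Black) can still go to lima. Fixed point.
From echo, successor kilo is in the attractor (rank 1); the other successor delta is not.

kilo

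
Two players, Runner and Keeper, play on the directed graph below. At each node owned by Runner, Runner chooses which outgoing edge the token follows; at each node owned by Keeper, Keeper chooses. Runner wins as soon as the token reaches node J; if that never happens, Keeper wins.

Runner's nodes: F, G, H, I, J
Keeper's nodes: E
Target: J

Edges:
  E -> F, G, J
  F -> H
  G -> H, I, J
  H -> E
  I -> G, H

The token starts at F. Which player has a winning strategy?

A0 = {J}
A1: add {G} — G (Runner) has G→J.
A2: add {I} — I (Runner) has I→G.
A3 = A2; e.g. E (Keeper) can still go to F. Fixed point.
F never enters the attractor, so Keeper can avoid the target forever.

Keeper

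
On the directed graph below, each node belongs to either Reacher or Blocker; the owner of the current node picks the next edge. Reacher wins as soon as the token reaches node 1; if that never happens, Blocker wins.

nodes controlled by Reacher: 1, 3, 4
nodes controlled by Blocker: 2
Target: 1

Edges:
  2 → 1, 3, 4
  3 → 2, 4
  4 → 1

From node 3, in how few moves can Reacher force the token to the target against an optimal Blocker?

A0 = {1}
A1: add {4} — 4 (Reacher) has 4→1.
A2: add {3} — 3 (Reacher) has 3→4.
3 enters the attractor at level 2, so Reacher can force the target in 2 moves from there.

2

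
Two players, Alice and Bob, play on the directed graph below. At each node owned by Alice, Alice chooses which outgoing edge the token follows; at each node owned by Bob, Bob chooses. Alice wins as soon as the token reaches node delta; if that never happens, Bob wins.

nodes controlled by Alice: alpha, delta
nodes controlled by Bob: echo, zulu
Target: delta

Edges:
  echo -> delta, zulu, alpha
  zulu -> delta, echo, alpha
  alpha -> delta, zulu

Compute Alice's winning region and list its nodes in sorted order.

A0 = {delta}
A1: add {alpha} — alpha (Alice) has alpha→delta.
A2 = A1; e.g. echo (Bob) can still go to zulu. Fixed point.
Alice's winning region = {alpha, delta}.

alpha, delta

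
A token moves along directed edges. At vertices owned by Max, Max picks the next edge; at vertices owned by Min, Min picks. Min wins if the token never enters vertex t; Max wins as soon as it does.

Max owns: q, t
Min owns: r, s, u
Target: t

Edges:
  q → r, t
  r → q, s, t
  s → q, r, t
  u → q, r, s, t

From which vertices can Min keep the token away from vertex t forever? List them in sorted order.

r, s, u

A0 = {t}
A1: add {q} — q (Max) has q→t.
A2 = A1; e.g. r (Min) can still go to s. Fixed point.
Max's attractor = {q, t}; Min avoids the target exactly from the complement.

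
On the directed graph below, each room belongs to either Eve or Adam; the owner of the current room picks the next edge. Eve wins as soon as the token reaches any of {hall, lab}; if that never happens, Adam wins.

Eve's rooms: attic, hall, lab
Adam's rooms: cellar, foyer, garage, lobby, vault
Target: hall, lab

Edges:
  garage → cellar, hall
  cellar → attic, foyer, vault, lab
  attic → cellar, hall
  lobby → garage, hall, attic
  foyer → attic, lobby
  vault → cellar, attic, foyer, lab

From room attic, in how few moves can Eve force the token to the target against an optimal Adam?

1

A0 = {hall, lab}
A1: add {attic} — attic (Eve) has attic→hall.
A2 = A1; e.g. garage (Adam) can still go to cellar. Fixed point.
attic enters the attractor at level 1, so Eve can force the target in 1 move from there.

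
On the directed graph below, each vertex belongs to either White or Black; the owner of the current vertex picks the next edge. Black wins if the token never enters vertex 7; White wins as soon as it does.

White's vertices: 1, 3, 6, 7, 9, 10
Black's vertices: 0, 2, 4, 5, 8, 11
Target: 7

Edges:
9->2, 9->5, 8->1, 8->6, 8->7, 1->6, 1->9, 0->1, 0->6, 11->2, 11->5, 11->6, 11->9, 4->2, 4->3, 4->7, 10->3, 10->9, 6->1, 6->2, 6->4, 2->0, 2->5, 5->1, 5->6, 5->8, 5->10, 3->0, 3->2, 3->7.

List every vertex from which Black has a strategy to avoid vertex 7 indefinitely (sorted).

A0 = {7}
A1: add {3} — 3 (White) has 3→7.
A2: add {10} — 10 (White) has 10→3.
A3 = A2; e.g. 0 (Black) can still go to 1. Fixed point.
White's attractor = {3, 7, 10}; Black avoids the target exactly from the complement.

0, 1, 2, 4, 5, 6, 8, 9, 11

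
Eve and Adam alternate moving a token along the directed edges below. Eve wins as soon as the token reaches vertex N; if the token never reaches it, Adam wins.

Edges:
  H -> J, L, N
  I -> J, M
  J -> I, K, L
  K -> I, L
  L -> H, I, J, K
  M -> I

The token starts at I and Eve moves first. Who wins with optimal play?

Track states (vertex, player-to-move).
A0 = {(N,Eve), (N,Adam)}
A1: add {(H,Eve)}.
A2 = A1; e.g. (H,Adam) stays out. (I,Eve) never enters ⇒ Adam avoids the target.

Adam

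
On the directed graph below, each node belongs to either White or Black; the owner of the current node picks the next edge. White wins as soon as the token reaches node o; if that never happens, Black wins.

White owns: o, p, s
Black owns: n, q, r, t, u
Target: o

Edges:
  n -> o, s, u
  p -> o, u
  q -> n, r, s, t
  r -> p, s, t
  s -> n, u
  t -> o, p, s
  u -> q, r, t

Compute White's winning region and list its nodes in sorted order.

o, p

A0 = {o}
A1: add {p} — p (White) has p→o.
A2 = A1; e.g. n (Black) can still go to s. Fixed point.
White's winning region = {o, p}.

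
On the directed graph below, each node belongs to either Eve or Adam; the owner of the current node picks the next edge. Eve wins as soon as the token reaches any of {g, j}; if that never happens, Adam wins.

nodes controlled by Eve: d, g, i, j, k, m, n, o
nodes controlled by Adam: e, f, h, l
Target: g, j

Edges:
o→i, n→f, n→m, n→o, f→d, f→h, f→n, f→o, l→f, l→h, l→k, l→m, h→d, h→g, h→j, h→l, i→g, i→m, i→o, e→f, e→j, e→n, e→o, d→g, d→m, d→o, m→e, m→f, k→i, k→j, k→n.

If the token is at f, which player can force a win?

Adam

A0 = {g, j}
A1: add {d, i, k} — d (Eve) has d→g; i (Eve) has i→g; k (Eve) has k→j.
A2: add {o} — o (Eve) has o→i.
A3: add {n} — n (Eve) has n→o.
A4 = A3; e.g. e (Adam) can still go to f. Fixed point.
f never enters the attractor, so Adam can avoid the target forever.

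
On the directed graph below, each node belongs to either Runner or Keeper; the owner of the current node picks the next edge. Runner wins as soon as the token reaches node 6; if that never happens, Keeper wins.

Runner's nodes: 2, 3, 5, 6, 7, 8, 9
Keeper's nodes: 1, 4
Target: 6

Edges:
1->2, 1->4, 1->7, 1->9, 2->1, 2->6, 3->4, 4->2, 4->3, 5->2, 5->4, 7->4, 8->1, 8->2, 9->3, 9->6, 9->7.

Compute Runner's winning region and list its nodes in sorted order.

A0 = {6}
A1: add {2, 9} — 2 (Runner) has 2→6; 9 (Runner) has 9→6.
A2: add {5, 8} — 5 (Runner) has 5→2; 8 (Runner) has 8→2.
A3 = A2; e.g. 1 (Keeper) can still go to 4. Fixed point.
Runner's winning region = {2, 5, 6, 8, 9}.

2, 5, 6, 8, 9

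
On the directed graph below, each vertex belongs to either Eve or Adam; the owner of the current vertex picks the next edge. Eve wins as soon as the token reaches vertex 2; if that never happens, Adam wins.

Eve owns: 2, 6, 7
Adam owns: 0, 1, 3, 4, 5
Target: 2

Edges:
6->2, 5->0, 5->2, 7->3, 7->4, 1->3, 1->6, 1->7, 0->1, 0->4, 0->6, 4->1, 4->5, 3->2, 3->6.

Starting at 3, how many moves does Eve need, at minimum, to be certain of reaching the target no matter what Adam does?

2

A0 = {2}
A1: add {6} — 6 (Eve) has 6→2.
A2: add {3} — 3 (Adam): all of {2, 6} already in.
3 enters the attractor at level 2, so Eve can force the target in 2 moves from there.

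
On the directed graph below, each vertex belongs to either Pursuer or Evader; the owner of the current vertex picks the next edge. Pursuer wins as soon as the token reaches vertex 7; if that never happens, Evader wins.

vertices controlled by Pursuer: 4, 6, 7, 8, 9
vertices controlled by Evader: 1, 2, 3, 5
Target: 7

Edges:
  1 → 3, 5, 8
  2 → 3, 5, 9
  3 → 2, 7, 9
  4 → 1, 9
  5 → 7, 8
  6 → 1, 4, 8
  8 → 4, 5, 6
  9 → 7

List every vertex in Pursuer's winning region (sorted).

4, 5, 6, 7, 8, 9

A0 = {7}
A1: add {9} — 9 (Pursuer) has 9→7.
A2: add {4} — 4 (Pursuer) has 4→9.
A3: add {6, 8} — 6 (Pursuer) has 6→4; 8 (Pursuer) has 8→4.
A4: add {5} — 5 (Evader): all of {7, 8} already in.
A5 = A4; e.g. 1 (Evader) can still go to 3. Fixed point.
Pursuer's winning region = {4, 5, 6, 7, 8, 9}.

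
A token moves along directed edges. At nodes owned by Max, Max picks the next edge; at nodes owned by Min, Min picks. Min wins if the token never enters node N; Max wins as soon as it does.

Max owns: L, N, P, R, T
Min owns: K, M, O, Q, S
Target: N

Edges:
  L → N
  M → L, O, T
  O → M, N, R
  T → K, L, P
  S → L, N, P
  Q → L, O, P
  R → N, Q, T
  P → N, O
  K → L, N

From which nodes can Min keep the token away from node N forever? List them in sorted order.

A0 = {N}
A1: add {L, P, R} — L (Max) has L→N; P (Max) has P→N; R (Max) has R→N.
A2: add {K, S, T} — K (Min): all of {L, N} already in; S (Min): all of {L, N, P} already in; T (Max) has T→L.
A3 = A2; e.g. M (Min) can still go to O. Fixed point.
Max's attractor = {K, L, N, P, R, S, T}; Min avoids the target exactly from the complement.

M, O, Q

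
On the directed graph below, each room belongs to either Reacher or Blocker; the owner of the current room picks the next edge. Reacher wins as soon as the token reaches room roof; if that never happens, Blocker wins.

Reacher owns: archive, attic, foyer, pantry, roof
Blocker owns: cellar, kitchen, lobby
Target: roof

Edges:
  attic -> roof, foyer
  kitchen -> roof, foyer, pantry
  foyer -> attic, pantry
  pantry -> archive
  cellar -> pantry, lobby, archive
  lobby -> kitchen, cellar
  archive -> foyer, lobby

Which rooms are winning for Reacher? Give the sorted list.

A0 = {roof}
A1: add {attic} — attic (Reacher) has attic→roof.
A2: add {foyer} — foyer (Reacher) has foyer→attic.
A3: add {archive} — archive (Reacher) has archive→foyer.
A4: add {pantry} — pantry (Reacher) has pantry→archive.
A5: add {kitchen} — kitchen (Blocker): all of {roof, foyer, pantry} already in.
A6 = A5; e.g. cellar (Blocker) can still go to lobby. Fixed point.
Reacher's winning region = {archive, attic, foyer, kitchen, pantry, roof}.

archive, attic, foyer, kitchen, pantry, roof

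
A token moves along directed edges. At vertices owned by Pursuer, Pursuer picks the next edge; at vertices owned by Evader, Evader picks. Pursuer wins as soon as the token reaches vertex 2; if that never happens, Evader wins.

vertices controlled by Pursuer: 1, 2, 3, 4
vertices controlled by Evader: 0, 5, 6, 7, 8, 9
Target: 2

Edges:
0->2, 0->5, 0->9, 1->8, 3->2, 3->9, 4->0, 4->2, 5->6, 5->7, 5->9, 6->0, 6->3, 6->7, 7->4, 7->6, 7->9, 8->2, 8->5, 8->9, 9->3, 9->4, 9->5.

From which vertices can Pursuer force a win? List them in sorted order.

2, 3, 4

A0 = {2}
A1: add {3, 4} — 3 (Pursuer) has 3→2; 4 (Pursuer) has 4→2.
A2 = A1; e.g. 0 (Evader) can still go to 5. Fixed point.
Pursuer's winning region = {2, 3, 4}.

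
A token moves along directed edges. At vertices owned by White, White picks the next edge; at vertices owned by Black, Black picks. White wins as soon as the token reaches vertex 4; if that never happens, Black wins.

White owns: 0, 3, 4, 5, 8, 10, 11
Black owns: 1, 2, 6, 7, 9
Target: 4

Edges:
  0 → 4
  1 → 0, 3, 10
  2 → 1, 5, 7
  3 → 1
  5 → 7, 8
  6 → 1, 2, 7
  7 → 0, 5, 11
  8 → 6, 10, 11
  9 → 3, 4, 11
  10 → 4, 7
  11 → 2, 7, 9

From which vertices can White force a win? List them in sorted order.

0, 4, 5, 8, 10

A0 = {4}
A1: add {0, 10} — 0 (White) has 0→4; 10 (White) has 10→4.
A2: add {8} — 8 (White) has 8→10.
A3: add {5} — 5 (White) has 5→8.
A4 = A3; e.g. 1 (Black) can still go to 3. Fixed point.
White's winning region = {0, 4, 5, 8, 10}.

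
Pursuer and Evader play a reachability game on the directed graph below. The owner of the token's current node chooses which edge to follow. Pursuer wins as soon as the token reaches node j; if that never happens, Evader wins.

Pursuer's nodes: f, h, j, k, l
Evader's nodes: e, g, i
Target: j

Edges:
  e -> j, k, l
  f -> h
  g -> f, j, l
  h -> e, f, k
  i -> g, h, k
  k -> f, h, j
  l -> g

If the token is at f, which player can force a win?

Pursuer

A0 = {j}
A1: add {k} — k (Pursuer) has k→j.
A2: add {h} — h (Pursuer) has h→k.
A3: add {f} — f (Pursuer) has f→h.
A4 = A3; e.g. e (Evader) can still go to l. Fixed point.
f ∈ A3, so Pursuer can force the target.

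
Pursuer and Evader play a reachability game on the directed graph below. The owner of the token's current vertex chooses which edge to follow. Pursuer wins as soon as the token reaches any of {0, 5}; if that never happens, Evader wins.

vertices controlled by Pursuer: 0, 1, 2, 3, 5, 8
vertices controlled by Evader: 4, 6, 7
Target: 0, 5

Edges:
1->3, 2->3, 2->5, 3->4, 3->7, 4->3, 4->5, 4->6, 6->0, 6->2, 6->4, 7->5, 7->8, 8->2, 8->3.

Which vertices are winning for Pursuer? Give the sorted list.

0, 1, 2, 3, 5, 7, 8

A0 = {0, 5}
A1: add {2} — 2 (Pursuer) has 2→5.
A2: add {8} — 8 (Pursuer) has 8→2.
A3: add {7} — 7 (Evader): all of {5, 8} already in.
A4: add {3} — 3 (Pursuer) has 3→7.
A5: add {1} — 1 (Pursuer) has 1→3.
A6 = A5; e.g. 4 (Evader) can still go to 6. Fixed point.
Pursuer's winning region = {0, 1, 2, 3, 5, 7, 8}.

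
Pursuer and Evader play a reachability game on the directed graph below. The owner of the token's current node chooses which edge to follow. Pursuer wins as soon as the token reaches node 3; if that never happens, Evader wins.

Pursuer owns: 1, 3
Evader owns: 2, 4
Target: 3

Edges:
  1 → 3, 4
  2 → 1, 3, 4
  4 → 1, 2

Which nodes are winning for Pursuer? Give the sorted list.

A0 = {3}
A1: add {1} — 1 (Pursuer) has 1→3.
A2 = A1; e.g. 2 (Evader) can still go to 4. Fixed point.
Pursuer's winning region = {1, 3}.

1, 3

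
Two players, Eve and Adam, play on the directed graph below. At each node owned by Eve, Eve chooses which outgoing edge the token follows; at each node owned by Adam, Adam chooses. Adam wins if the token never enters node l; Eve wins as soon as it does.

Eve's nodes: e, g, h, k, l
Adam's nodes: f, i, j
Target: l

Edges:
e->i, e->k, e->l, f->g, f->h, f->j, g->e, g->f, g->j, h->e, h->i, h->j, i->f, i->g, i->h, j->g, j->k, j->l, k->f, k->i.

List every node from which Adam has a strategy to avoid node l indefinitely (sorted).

A0 = {l}
A1: add {e} — e (Eve) has e→l.
A2: add {g, h} — g (Eve) has g→e; h (Eve) has h→e.
A3 = A2; e.g. f (Adam) can still go to j. Fixed point.
Eve's attractor = {e, g, h, l}; Adam avoids the target exactly from the complement.

f, i, j, k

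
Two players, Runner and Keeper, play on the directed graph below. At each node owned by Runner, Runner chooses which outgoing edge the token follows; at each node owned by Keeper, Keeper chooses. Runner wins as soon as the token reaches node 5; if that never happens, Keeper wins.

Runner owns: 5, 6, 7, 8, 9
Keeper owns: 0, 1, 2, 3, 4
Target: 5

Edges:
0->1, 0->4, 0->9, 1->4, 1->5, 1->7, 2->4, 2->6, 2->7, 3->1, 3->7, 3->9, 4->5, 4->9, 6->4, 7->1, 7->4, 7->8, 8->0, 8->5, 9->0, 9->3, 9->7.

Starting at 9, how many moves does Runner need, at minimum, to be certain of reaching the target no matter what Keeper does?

A0 = {5}
A1: add {8} — 8 (Runner) has 8→5.
A2: add {7} — 7 (Runner) has 7→8.
A3: add {9} — 9 (Runner) has 9→7.
9 enters the attractor at level 3, so Runner can force the target in 3 moves from there.

3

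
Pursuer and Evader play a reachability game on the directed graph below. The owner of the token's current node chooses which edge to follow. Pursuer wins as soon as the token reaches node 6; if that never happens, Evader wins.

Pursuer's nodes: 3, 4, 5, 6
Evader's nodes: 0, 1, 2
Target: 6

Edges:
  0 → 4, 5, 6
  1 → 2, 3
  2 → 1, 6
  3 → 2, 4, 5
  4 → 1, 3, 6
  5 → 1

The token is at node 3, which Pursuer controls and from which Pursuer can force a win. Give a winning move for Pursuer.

A0 = {6}
A1: add {4} — 4 (Pursuer) has 4→6.
A2: add {3} — 3 (Pursuer) has 3→4.
A3 = A2; e.g. 0 (Evader) can still go to 5. Fixed point.
From 3, successor 4 is in the attractor (rank 1); the other successors 2, 5 are not.

4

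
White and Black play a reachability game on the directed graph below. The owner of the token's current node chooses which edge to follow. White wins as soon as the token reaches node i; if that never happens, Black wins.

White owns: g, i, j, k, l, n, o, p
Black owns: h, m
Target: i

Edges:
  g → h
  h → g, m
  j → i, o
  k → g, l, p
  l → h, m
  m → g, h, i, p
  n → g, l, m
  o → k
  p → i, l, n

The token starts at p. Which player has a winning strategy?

A0 = {i}
A1: add {j, p} — j (White) has j→i; p (White) has p→i.
p ∈ A1, so White can force the target.

White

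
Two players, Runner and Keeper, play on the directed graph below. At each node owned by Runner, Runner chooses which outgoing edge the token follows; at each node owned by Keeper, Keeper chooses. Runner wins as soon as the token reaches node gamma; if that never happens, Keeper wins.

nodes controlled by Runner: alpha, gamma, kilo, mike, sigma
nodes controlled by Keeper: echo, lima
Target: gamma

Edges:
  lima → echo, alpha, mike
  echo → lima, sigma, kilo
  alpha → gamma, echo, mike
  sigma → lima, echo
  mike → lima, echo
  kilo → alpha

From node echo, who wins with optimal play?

Keeper

A0 = {gamma}
A1: add {alpha} — alpha (Runner) has alpha→gamma.
A2: add {kilo} — kilo (Runner) has kilo→alpha.
A3 = A2; e.g. lima (Keeper) can still go to echo. Fixed point.
echo never enters the attractor, so Keeper can avoid the target forever.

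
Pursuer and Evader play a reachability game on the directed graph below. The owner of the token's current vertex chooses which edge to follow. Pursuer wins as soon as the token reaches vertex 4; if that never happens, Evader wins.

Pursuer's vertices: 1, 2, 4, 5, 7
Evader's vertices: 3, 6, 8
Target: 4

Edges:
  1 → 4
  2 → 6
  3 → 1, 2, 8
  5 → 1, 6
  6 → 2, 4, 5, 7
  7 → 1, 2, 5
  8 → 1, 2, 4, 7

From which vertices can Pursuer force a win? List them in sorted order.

A0 = {4}
A1: add {1} — 1 (Pursuer) has 1→4.
A2: add {5, 7} — 5 (Pursuer) has 5→1; 7 (Pursuer) has 7→1.
A3 = A2; e.g. 2 (Pursuer) has no edge into A2. Fixed point.
Pursuer's winning region = {1, 4, 5, 7}.

1, 4, 5, 7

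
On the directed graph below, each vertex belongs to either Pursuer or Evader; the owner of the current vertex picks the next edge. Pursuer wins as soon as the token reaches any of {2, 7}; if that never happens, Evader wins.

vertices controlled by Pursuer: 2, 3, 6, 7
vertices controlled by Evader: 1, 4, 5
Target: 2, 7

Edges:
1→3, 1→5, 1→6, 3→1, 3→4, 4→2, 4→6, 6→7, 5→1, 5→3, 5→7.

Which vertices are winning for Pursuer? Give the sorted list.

A0 = {2, 7}
A1: add {6} — 6 (Pursuer) has 6→7.
A2: add {4} — 4 (Evader): all of {2, 6} already in.
A3: add {3} — 3 (Pursuer) has 3→4.
A4 = A3; e.g. 1 (Evader) can still go to 5. Fixed point.
Pursuer's winning region = {2, 3, 4, 6, 7}.

2, 3, 4, 6, 7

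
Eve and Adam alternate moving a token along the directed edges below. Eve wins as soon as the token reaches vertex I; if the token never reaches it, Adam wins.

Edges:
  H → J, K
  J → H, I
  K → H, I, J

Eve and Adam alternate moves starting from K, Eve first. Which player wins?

Track states (vertex, player-to-move).
A0 = {(I,Eve), (I,Adam)}
A1: add {(J,Eve), (K,Eve)}.
(K,Eve) ∈ A1 ⇒ Eve forces the target.

Eve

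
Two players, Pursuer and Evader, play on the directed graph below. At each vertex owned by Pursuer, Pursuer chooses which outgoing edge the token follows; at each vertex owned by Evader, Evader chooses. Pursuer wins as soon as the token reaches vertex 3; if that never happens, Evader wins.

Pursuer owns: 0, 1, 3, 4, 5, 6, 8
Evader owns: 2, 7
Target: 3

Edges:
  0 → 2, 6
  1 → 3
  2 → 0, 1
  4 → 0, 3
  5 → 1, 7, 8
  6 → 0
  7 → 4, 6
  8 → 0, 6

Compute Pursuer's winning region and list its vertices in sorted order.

1, 3, 4, 5

A0 = {3}
A1: add {1, 4} — 1 (Pursuer) has 1→3; 4 (Pursuer) has 4→3.
A2: add {5} — 5 (Pursuer) has 5→1.
A3 = A2; e.g. 0 (Pursuer) has no edge into A2. Fixed point.
Pursuer's winning region = {1, 3, 4, 5}.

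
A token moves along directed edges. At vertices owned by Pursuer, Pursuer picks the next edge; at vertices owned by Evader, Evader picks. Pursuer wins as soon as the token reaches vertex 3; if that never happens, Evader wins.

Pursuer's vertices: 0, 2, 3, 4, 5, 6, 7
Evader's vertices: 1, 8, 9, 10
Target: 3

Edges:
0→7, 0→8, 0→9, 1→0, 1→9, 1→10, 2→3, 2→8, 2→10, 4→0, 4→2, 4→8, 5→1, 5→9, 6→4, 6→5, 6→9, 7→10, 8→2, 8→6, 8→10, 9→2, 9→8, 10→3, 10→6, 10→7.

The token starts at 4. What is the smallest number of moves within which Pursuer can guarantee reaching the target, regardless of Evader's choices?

2

A0 = {3}
A1: add {2} — 2 (Pursuer) has 2→3.
A2: add {4} — 4 (Pursuer) has 4→2.
4 enters the attractor at level 2, so Pursuer can force the target in 2 moves from there.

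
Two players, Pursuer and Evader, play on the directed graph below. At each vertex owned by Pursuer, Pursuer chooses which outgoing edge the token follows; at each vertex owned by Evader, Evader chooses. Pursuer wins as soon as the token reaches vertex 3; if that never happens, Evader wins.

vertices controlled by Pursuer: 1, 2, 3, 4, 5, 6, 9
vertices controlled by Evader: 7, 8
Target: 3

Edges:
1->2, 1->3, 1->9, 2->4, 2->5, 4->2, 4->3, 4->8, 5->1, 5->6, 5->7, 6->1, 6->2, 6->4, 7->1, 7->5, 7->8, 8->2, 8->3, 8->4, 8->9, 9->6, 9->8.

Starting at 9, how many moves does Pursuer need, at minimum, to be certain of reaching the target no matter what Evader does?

A0 = {3}
A1: add {1, 4} — 1 (Pursuer) has 1→3; 4 (Pursuer) has 4→3.
A2: add {2, 5, 6} — 2 (Pursuer) has 2→4; 5 (Pursuer) has 5→1; 6 (Pursuer) has 6→1.
A3: add {9} — 9 (Pursuer) has 9→6.
9 enters the attractor at level 3, so Pursuer can force the target in 3 moves from there.

3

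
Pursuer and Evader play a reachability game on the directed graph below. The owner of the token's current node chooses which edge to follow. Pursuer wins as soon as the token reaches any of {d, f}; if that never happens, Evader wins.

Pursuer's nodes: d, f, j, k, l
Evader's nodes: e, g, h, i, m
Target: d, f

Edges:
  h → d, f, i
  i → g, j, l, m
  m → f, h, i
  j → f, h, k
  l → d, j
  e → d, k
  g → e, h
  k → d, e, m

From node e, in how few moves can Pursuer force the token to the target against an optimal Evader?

2

A0 = {d, f}
A1: add {j, k, l} — j (Pursuer) has j→f; k (Pursuer) has k→d; l (Pursuer) has l→d.
A2: add {e} — e (Evader): all of {d, k} already in.
A3 = A2; e.g. g (Evader) can still go to h. Fixed point.
e enters the attractor at level 2, so Pursuer can force the target in 2 moves from there.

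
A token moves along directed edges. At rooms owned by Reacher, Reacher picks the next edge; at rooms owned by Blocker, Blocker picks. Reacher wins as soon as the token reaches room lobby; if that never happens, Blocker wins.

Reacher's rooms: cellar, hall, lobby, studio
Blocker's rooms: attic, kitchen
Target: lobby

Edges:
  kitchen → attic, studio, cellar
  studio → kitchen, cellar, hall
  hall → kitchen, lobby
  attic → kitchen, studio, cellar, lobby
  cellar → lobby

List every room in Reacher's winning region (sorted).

A0 = {lobby}
A1: add {cellar, hall} — cellar (Reacher) has cellar→lobby; hall (Reacher) has hall→lobby.
A2: add {studio} — studio (Reacher) has studio→cellar.
A3 = A2; e.g. kitchen (Blocker) can still go to attic. Fixed point.
Reacher's winning region = {cellar, hall, lobby, studio}.

cellar, hall, lobby, studio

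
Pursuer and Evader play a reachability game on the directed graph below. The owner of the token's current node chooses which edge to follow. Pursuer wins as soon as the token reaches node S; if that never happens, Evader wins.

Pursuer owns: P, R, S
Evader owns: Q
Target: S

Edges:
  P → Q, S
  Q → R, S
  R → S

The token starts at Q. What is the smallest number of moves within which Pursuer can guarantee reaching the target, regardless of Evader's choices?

A0 = {S}
A1: add {P, R} — P (Pursuer) has P→S; R (Pursuer) has R→S.
A2: add {Q} — Q (Evader): all of {R, S} already in.
A2 = all vertices. Fixed point.
Q enters the attractor at level 2, so Pursuer can force the target in 2 moves from there.

2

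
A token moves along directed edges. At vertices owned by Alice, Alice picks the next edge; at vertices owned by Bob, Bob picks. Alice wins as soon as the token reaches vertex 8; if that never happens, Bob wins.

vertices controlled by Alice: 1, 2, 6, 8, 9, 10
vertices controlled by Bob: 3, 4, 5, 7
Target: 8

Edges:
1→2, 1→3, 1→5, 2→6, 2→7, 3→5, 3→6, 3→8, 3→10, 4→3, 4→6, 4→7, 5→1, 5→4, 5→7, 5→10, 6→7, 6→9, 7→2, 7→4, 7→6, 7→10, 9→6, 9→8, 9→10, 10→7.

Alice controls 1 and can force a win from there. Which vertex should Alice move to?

A0 = {8}
A1: add {9} — 9 (Alice) has 9→8.
A2: add {6} — 6 (Alice) has 6→9.
A3: add {2} — 2 (Alice) has 2→6.
A4: add {1} — 1 (Alice) has 1→2.
A5 = A4; e.g. 3 (Bob) can still go to 5. Fixed point.
From 1, successor 2 is in the attractor (rank 3); the other successors 3, 5 are not.

2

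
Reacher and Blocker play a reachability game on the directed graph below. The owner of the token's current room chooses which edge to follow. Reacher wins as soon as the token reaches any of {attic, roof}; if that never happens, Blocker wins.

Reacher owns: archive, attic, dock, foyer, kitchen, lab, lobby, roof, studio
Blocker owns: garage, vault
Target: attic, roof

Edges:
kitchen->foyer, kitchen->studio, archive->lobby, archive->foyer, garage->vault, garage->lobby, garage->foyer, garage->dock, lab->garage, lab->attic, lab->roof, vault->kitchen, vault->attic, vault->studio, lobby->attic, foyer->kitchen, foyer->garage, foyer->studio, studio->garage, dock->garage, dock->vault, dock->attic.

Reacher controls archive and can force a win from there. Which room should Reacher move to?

A0 = {attic, roof}
A1: add {dock, lab, lobby} — lab (Reacher) has lab→attic; lobby (Reacher) has lobby→attic; dock (Reacher) has dock→attic.
A2: add {archive} — archive (Reacher) has archive→lobby.
A3 = A2; e.g. kitchen (Reacher) has no edge into A2. Fixed point.
From archive, successor lobby is in the attractor (rank 1); the other successor foyer is not.

lobby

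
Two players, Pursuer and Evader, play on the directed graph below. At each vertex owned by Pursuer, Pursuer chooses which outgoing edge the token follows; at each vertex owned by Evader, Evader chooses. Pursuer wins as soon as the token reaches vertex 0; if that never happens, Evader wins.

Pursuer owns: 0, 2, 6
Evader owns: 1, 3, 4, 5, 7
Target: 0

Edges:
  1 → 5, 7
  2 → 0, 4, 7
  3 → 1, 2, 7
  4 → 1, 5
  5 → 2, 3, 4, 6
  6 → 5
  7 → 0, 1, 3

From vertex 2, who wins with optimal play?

Pursuer

A0 = {0}
A1: add {2} — 2 (Pursuer) has 2→0.
A2 = A1; e.g. 1 (Evader) can still go to 5. Fixed point.
2 ∈ A1, so Pursuer can force the target.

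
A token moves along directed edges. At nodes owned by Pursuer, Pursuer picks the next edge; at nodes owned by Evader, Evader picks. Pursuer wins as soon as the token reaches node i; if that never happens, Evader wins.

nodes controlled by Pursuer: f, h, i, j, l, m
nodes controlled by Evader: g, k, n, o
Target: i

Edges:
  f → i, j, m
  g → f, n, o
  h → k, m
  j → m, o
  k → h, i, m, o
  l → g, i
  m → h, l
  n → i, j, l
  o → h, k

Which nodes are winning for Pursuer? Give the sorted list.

f, h, i, j, l, m, n

A0 = {i}
A1: add {f, l} — f (Pursuer) has f→i; l (Pursuer) has l→i.
A2: add {m} — m (Pursuer) has m→l.
A3: add {h, j} — h (Pursuer) has h→m; j (Pursuer) has j→m.
A4: add {n} — n (Evader): all of {i, j, l} already in.
A5 = A4; e.g. g (Evader) can still go to o. Fixed point.
Pursuer's winning region = {f, h, i, j, l, m, n}.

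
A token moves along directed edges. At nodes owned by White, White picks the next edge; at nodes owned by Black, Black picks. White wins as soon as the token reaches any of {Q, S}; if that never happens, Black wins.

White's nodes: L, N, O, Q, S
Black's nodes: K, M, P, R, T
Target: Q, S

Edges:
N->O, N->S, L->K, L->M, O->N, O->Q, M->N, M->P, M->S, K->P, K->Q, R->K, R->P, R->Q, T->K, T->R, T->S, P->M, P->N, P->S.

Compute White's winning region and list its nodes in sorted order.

A0 = {Q, S}
A1: add {N, O} — N (White) has N→S; O (White) has O→Q.
A2 = A1; e.g. K (Black) can still go to P. Fixed point.
White's winning region = {N, O, Q, S}.

N, O, Q, S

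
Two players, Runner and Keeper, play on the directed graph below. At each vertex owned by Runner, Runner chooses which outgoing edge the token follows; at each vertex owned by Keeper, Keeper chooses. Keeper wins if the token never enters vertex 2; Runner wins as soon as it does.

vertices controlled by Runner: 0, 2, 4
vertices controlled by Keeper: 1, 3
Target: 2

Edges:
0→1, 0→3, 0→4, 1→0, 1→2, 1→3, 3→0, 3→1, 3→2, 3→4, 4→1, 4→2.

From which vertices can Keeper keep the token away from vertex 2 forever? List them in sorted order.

1, 3

A0 = {2}
A1: add {4} — 4 (Runner) has 4→2.
A2: add {0} — 0 (Runner) has 0→4.
A3 = A2; e.g. 1 (Keeper) can still go to 3. Fixed point.
Runner's attractor = {0, 2, 4}; Keeper avoids the target exactly from the complement.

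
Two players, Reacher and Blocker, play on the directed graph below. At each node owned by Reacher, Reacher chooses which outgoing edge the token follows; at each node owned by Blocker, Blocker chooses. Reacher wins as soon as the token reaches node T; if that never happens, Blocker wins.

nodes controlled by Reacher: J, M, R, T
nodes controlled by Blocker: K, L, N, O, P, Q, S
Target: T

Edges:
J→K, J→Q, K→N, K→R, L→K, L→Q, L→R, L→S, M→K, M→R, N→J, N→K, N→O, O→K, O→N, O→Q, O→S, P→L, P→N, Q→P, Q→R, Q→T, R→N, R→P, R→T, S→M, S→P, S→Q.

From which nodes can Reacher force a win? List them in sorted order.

M, R, T

A0 = {T}
A1: add {R} — R (Reacher) has R→T.
A2: add {M} — M (Reacher) has M→R.
A3 = A2; e.g. J (Reacher) has no edge into A2. Fixed point.
Reacher's winning region = {M, R, T}.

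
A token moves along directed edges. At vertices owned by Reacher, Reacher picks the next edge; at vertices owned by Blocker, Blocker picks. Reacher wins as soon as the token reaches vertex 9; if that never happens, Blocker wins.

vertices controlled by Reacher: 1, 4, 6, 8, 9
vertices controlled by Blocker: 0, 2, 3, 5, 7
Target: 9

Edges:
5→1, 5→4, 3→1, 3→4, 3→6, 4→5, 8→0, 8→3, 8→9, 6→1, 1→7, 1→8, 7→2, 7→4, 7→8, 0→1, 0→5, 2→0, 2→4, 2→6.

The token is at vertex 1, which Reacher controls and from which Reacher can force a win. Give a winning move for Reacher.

8

A0 = {9}
A1: add {8} — 8 (Reacher) has 8→9.
A2: add {1} — 1 (Reacher) has 1→8.
A3: add {6} — 6 (Reacher) has 6→1.
A4 = A3; e.g. 0 (Blocker) can still go to 5. Fixed point.
From 1, successor 8 is in the attractor (rank 1); the other successor 7 is not.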